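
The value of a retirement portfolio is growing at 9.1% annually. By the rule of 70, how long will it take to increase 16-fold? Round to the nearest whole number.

One doubling takes 70/9.1 = 7.69 years.
Getting to 16× needs 4 doublings: 4 × 7.69 ≈ 31 years.

≈ 31 years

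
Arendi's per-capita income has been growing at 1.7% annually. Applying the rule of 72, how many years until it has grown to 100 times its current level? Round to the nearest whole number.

At 1.7% it doubles every 72/1.7 ≈ 42.35 years.
Reaching 100× takes log₂(100) ≈ 6.64 doublings.
6.64 × 42.35 ≈ 281 years.

roughly 281 years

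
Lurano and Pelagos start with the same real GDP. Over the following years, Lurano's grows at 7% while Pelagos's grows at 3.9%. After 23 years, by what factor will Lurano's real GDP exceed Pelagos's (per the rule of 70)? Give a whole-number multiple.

around 2 times

Lurano pulls ahead at 3.1 pp per year, so the ratio doubles every 70/3.1 ≈ 22.58 years.
In 23 years that's 1.02 doublings: 2^1.02 ≈ 2.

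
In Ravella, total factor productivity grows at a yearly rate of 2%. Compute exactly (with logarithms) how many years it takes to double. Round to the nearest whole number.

t = ln(2) / ln(1 + 0.02) = 0.6931 / 0.019803 ≈ 35.00.
≈ 35 years.

35 years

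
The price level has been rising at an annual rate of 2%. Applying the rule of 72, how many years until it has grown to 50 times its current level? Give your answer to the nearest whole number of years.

At 2% it doubles every 72/2 ≈ 36.00 years.
50× is log₂ 50 ≈ 5.64 doublings, so ≈ 5.64 × 36.00 = 203 years.

around 203 years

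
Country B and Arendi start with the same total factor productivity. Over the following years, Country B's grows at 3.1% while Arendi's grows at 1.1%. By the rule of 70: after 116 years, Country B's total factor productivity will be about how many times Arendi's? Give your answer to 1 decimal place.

about 9.9 times

Only the 2-point difference matters.
70/2 ≈ 35.00 years per doubling of the ratio; 116 years gives 3.31 doublings, so ≈ 9.9×.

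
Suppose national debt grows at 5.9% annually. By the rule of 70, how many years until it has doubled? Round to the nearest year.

roughly 12 years

70/5.9 ≈ 11.86, so it doubles roughly every 12 years.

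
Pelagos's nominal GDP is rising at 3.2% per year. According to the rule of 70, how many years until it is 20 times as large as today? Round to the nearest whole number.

Doubling time ≈ 70/3.2 = 21.88 years.
Reaching 20× takes log₂(20) ≈ 4.32 doublings.
4.32 × 21.88 ≈ 95 years.

around 95 years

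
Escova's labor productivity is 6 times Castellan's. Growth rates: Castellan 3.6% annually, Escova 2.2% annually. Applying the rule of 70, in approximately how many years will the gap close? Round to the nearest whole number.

≈ 129 years

What matters is the difference: 1.4 pp.
Rule of 70 on the gap: the ratio halves every 70/1.4 ≈ 50.00 years.
A 6 times gap takes log₂(6) ≈ 2.58 halvings to close: 2.58 × 50.00 ≈ 129 years.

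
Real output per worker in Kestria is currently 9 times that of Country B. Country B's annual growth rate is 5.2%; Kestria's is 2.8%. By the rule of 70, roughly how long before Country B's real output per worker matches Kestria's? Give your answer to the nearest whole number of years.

92 years

The growth-rate gap is 5.2% − 2.8% = 2.4 percentage points.
So the ratio between them halves every 70/2.4 ≈ 29.17 years.
A 9 times gap takes log₂(9) ≈ 3.17 halvings to close: 3.17 × 29.17 ≈ 92 years.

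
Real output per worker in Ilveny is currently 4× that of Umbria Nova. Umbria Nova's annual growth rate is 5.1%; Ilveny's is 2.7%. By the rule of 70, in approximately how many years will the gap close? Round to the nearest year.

The growth-rate gap is 5.1% − 2.7% = 2.4 percentage points.
So the ratio between them halves every 70/2.4 ≈ 29.17 years.
A 4× gap closes after 2 halvings: 2 × 29.17 ≈ 58 years.

≈ 58 years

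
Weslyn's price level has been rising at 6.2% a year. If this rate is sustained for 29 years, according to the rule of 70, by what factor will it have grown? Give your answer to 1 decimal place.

5.9 times

Doubles every ≈ 11.29 years (70/6.2).
29 years is 2.57 doublings; 2^2.57 ≈ 5.9×.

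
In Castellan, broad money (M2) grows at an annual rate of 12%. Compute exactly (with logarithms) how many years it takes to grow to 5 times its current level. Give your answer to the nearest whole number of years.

14 years

t = ln(5) / ln(1 + 0.12) = 1.6094 / 0.113329 ≈ 14.20.
≈ 14 years.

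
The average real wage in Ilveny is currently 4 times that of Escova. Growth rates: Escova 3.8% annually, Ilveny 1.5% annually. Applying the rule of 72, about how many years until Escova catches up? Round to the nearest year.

Escova gains on Ilveny at 3.8% − 1.5% = 2.3 points a year.
At that relative rate the gap halves every 72/2.3 ≈ 31.30 years.
A 4 times gap closes after 2 halvings: 2 × 31.30 ≈ 63 years.

≈ 63 years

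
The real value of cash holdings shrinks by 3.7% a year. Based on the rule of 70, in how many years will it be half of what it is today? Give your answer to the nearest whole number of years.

approximately 19 years

The rule works in reverse for decay: 70/3.7 ≈ 18.92 years to halve.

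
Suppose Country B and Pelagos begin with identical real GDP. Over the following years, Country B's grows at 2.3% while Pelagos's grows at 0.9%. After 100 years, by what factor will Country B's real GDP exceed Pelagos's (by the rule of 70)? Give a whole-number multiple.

Only the 1.4-point difference matters.
70/1.4 ≈ 50.00 years per doubling of the ratio; 100 years gives 2.00 doublings, so ≈ 4×.

around 4 times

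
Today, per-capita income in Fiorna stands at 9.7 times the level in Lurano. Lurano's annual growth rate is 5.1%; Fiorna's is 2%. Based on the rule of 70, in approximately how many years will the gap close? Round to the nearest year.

What matters is the difference: 3.1 pp.
Rule of 70 on the gap: the ratio halves every 70/3.1 ≈ 22.58 years.
A 9.7 times gap takes log₂(9.7) ≈ 3.28 halvings to close: 3.28 × 22.58 ≈ 74 years.

about 74 years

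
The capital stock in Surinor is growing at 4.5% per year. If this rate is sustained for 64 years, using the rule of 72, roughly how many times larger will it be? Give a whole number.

approximately 16 times

At 4.5% one doubling takes ≈ 16.00 years; 64 years is 4 of them, so ×16.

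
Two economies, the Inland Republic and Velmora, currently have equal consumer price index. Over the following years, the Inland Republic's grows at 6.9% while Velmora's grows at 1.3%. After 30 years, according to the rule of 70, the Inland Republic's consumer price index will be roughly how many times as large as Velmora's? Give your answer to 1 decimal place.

Rate gap = 6.9% − 1.3% = 5.6 points.
The ratio doubles every 70/5.6 ≈ 12.50 years.
30/12.50 ≈ 2.40 doublings → ratio ≈ 2^2.40 ≈ 5.3.

≈ 5.3 times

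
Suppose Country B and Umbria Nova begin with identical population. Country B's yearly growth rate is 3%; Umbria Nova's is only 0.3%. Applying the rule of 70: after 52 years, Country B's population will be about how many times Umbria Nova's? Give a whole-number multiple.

Country B pulls ahead at 2.7 pp per year, so the ratio doubles every 70/2.7 ≈ 25.93 years.
In 52 years that's 2.01 doublings: 2^2.01 ≈ 4.

about 4 times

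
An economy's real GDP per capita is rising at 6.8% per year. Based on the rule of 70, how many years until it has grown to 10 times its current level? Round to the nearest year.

around 34 years

At 6.8% it doubles every 70/6.8 ≈ 10.29 years.
Reaching 10× takes log₂(10) ≈ 3.32 doublings.
3.32 × 10.29 ≈ 34 years.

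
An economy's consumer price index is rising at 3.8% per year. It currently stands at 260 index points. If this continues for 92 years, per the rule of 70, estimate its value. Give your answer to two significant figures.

It doubles every 70/3.8 ≈ 18.42 years, so 92 years is 4.99 doublings.
2^4.99 ≈ 31.78; 260 × 31.78 ≈ 8300 index points.

≈ 8300 index points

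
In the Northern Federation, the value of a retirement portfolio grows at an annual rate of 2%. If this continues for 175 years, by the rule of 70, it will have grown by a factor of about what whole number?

Doubling time ≈ 70/2 = 35.00 years.
175/35.00 ≈ 5 doublings, so about 2^5 = 32×.

≈ 32 times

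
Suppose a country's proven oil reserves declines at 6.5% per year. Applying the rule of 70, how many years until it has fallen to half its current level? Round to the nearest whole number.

approximately 11 years

Falling at 6.5%, it halves about every 70/6.5 = 10.77 years.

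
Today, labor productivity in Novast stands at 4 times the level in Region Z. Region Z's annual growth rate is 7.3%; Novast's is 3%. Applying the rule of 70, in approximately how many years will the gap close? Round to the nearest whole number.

What matters is the difference: 4.3 pp.
Rule of 70 on the gap: the ratio halves every 70/4.3 ≈ 16.28 years.
A 4 times gap closes after 2 halvings: 2 × 16.28 ≈ 33 years.

about 33 years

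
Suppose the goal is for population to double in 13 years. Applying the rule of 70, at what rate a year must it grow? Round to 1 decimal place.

70 / 13 ≈ 5.38, so about 5.4% a year.

≈ 5.4%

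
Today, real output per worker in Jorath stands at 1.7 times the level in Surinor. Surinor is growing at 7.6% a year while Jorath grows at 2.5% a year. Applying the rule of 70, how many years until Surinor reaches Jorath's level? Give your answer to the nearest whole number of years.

The growth-rate gap is 7.6% − 2.5% = 5.1 percentage points.
So the ratio between them halves every 70/5.1 ≈ 13.73 years.
A 1.7 times gap takes log₂(1.7) ≈ 0.77 halvings to close: 0.77 × 13.73 ≈ 11 years.

around 11 years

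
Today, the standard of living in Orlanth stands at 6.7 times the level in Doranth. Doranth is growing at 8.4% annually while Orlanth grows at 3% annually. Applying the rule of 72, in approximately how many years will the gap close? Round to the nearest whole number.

around 37 years

The growth-rate gap is 8.4% − 3% = 5.4 percentage points.
So the ratio between them halves every 72/5.4 ≈ 13.33 years.
A 6.7 times gap takes log₂(6.7) ≈ 2.74 halvings to close: 2.74 × 13.33 ≈ 37 years.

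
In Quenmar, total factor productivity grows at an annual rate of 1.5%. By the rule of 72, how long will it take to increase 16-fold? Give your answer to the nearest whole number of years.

roughly 192 years

At 1.5% it doubles every 72/1.5 ≈ 48.00 years.
16 = 2^4, so 4 doublings → 192 years.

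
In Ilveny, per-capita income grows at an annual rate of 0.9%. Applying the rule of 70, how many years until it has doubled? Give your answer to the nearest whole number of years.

At 0.9%, doubling takes about 70/0.9 = 77.78 years.

about 78 years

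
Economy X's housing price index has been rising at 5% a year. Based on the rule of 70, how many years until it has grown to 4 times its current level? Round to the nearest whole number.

around 28 years

Doubling time ≈ 70/5 = 14.00 years.
Getting to 4× needs 2 doublings: 2 × 14.00 ≈ 28 years.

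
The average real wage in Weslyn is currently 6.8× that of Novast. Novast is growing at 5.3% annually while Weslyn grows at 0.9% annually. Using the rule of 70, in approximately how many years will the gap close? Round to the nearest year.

The growth-rate gap is 5.3% − 0.9% = 4.4 percentage points.
So the ratio between them halves every 70/4.4 ≈ 15.91 years.
A 6.8× gap takes log₂(6.8) ≈ 2.77 halvings to close: 2.77 × 15.91 ≈ 44 years.

approximately 44 years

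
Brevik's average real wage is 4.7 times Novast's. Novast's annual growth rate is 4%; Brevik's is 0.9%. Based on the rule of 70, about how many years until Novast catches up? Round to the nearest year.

roughly 50 years

Novast gains on Brevik at 4% − 0.9% = 3.1 points a year.
At that relative rate the gap halves every 70/3.1 ≈ 22.58 years.
A 4.7 times gap takes log₂(4.7) ≈ 2.23 halvings to close: 2.23 × 22.58 ≈ 50 years.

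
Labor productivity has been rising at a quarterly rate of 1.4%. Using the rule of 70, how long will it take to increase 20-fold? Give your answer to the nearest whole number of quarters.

At 1.4% it doubles every 70/1.4 ≈ 50.00 quarters.
Reaching 20× takes log₂(20) ≈ 4.32 doublings.
4.32 × 50.00 ≈ 216 quarters.

around 216 quarters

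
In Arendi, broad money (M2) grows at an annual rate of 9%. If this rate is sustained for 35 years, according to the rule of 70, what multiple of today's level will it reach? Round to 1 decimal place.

approximately 22.6 times

Doubles every ≈ 7.78 years (70/9).
35 years is 4.50 doublings; 2^4.50 ≈ 22.6×.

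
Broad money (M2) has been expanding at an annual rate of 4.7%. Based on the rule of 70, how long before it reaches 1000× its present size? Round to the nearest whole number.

around 148 years

One doubling takes 70/4.7 = 14.89 years.
Reaching 1000× takes log₂(1000) ≈ 9.97 doublings.
9.97 × 14.89 ≈ 148 years.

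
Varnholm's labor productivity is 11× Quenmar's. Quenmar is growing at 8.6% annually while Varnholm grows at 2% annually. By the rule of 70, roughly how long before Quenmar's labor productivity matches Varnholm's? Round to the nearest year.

37 years

What matters is the difference: 6.6 pp.
Rule of 70 on the gap: the ratio halves every 70/6.6 ≈ 10.61 years.
An 11× gap takes log₂(11) ≈ 3.46 halvings to close: 3.46 × 10.61 ≈ 37 years.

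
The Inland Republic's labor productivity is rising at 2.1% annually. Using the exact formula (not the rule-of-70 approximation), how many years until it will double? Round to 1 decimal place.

33.4 years

t = ln(2) / ln(1 + 0.021) = 0.6931 / 0.020783 ≈ 33.35.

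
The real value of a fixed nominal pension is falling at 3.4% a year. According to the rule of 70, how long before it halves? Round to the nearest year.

approximately 21 years

The rule works in reverse for decay: 70/3.4 ≈ 20.59 years to halve.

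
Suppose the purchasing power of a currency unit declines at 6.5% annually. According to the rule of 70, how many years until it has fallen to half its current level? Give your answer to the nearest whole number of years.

The rule works in reverse for decay: 70/6.5 ≈ 10.77 years to halve.

≈ 11 years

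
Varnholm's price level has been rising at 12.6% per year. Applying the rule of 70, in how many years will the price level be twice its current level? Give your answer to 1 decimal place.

At 12.6%, doubling takes about 70/12.6 = 5.56 years.

roughly 5.6 years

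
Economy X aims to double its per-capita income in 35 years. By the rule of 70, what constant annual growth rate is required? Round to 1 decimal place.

70 / 35 ≈ 2.00, so about 2.0% a year.

≈ 2.0%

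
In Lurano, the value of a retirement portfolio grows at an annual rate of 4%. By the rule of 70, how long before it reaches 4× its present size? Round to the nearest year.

roughly 35 years

Doubling time ≈ 70/4 = 17.50 years.
4× is 2 doublings, so 2 × 17.50 ≈ 35 years.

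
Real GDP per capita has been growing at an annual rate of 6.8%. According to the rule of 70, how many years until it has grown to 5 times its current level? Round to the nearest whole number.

approximately 24 years

One doubling takes 70/6.8 = 10.29 years.
Reaching 5× takes log₂(5) ≈ 2.32 doublings.
2.32 × 10.29 ≈ 24 years.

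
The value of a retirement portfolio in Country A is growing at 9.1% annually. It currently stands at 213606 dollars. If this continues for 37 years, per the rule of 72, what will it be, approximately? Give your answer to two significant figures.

It doubles every 72/9.1 ≈ 7.91 years, so 37 years is 4.68 doublings.
2^4.68 ≈ 25.63; 213606 × 25.63 ≈ 5500000 dollars.

approximately 5500000 dollars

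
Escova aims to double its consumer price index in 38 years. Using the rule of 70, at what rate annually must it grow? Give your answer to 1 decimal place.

70 / 38 ≈ 1.84, so about 1.8% annually.

≈ 1.8%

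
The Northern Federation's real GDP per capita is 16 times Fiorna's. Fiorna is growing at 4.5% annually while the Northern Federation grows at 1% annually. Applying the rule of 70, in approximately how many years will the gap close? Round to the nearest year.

Fiorna gains on the Northern Federation at 4.5% − 1% = 3.5 points a year.
At that relative rate the gap halves every 70/3.5 ≈ 20.00 years.
A 16 times gap closes after 4 halvings: 4 × 20.00 ≈ 80 years.

approximately 80 years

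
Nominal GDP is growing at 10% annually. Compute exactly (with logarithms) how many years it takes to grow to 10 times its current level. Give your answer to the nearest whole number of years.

24 years

t = ln(10) / ln(1 + 0.1) = 2.3026 / 0.095310 ≈ 24.16.
≈ 24 years.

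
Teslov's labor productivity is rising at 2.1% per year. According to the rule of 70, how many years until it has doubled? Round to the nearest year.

≈ 33 years

Doubling time ≈ 70 / 2.1 = 33.33 years.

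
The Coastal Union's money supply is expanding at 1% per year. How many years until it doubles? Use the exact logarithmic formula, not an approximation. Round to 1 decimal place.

t = ln(2) / ln(1 + 0.01) = 0.6931 / 0.009950 ≈ 69.66.

69.7 years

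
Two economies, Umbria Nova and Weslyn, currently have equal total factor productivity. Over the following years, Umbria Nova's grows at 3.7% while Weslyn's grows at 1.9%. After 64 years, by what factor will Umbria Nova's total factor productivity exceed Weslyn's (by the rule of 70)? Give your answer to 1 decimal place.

Rate gap = 3.7% − 1.9% = 1.8 points.
The ratio doubles every 70/1.8 ≈ 38.89 years.
64/38.89 ≈ 1.65 doublings → ratio ≈ 2^1.65 ≈ 3.1.

around 3.1 times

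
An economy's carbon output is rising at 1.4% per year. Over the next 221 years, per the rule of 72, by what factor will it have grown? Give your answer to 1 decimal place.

about 19.7 times

Doubles every ≈ 51.43 years (72/1.4).
221 years is 4.30 doublings; 2^4.30 ≈ 19.7×.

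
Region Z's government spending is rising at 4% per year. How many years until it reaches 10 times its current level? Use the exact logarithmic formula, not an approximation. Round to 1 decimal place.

58.7 years

t = ln(10) / ln(1 + 0.04) = 2.3026 / 0.039221 ≈ 58.71.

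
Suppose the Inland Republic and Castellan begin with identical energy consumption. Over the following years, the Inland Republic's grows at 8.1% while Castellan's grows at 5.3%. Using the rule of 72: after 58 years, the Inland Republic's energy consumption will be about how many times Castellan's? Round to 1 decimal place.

Only the 2.8-point difference matters.
72/2.8 ≈ 25.71 years per doubling of the ratio; 58 years gives 2.26 doublings, so ≈ 4.8×.

approximately 4.8 times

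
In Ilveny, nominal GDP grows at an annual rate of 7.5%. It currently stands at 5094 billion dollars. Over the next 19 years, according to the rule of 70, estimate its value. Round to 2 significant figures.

It doubles every 70/7.5 ≈ 9.33 years, so 19 years is 2.04 doublings.
2^2.04 ≈ 4.11; 5094 × 4.11 ≈ 21000 billion dollars.

roughly 21000 billion dollars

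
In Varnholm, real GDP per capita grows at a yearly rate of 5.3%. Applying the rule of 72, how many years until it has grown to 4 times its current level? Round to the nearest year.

At 5.3% it doubles every 72/5.3 ≈ 13.58 years.
4× is 2 doublings, so 2 × 13.58 ≈ 27 years.

roughly 27 years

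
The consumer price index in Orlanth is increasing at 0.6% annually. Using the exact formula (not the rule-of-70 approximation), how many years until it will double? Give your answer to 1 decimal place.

t = ln(2) / ln(1 + 0.006) = 0.6931 / 0.005982 ≈ 115.86.

115.9 years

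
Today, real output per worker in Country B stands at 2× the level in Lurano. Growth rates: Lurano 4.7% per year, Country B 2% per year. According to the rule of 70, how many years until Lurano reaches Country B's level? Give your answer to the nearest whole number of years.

Lurano gains on Country B at 4.7% − 2% = 2.7 points a year.
At that relative rate the gap halves every 70/2.7 ≈ 25.93 years.
A 2× gap closes after 1 halving: 1 × 25.93 ≈ 26 years.

26 years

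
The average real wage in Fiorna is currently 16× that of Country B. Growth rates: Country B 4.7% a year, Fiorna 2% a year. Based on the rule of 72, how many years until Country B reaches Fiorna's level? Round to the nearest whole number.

What matters is the difference: 2.7 pp.
Rule of 72 on the gap: the ratio halves every 72/2.7 ≈ 26.67 years.
A 16× gap closes after 4 halvings: 4 × 26.67 ≈ 107 years.

around 107 years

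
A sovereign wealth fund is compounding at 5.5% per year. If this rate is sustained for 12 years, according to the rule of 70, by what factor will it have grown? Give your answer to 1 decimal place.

Doubling time ≈ 70/5.5 = 12.73 years.
12 years / 12.73 ≈ 0.94 doublings → factor 2^0.94 ≈ 1.9.

1.9 times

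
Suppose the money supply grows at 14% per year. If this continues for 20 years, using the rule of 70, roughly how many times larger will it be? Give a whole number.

Doubling time ≈ 70/14 = 5.00 years.
20/5.00 ≈ 4 doublings, so about 2^4 = 16×.

around 16 times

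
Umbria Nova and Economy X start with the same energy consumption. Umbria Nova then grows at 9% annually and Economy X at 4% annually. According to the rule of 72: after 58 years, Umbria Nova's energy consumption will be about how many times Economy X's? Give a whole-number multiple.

roughly 16 times

Umbria Nova pulls ahead at 5 pp per year, so the ratio doubles every 72/5 ≈ 14.40 years.
In 58 years that's 4.03 doublings: 2^4.03 ≈ 16.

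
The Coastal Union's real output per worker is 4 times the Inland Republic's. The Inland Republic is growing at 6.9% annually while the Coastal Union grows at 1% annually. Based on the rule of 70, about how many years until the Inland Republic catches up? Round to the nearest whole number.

the Inland Republic gains on the Coastal Union at 6.9% − 1% = 5.9 points a year.
At that relative rate the gap halves every 70/5.9 ≈ 11.86 years.
A 4 times gap closes after 2 halvings: 2 × 11.86 ≈ 24 years.

roughly 24 years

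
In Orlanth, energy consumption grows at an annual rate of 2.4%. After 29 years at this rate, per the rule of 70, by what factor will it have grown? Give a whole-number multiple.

70/2.4 ≈ 29.17 years per doubling.
29 years fits 1 doubling: 2^1 = 2.

approximately 2 times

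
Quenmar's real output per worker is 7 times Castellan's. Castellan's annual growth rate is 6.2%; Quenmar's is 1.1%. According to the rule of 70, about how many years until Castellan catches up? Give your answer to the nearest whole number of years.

The growth-rate gap is 6.2% − 1.1% = 5.1 percentage points.
So the ratio between them halves every 70/5.1 ≈ 13.73 years.
A 7 times gap takes log₂(7) ≈ 2.81 halvings to close: 2.81 × 13.73 ≈ 39 years.

39 years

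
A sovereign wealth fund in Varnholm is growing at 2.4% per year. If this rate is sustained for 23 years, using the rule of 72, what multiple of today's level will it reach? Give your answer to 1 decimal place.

approximately 1.7 times

Doubling time ≈ 72/2.4 = 30.00 years.
23 years / 30.00 ≈ 0.77 doublings → factor 2^0.77 ≈ 1.7.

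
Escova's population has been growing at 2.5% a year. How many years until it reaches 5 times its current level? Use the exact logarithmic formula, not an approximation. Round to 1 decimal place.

t = ln(5) / ln(1 + 0.025) = 1.6094 / 0.024693 ≈ 65.18.

65.2 years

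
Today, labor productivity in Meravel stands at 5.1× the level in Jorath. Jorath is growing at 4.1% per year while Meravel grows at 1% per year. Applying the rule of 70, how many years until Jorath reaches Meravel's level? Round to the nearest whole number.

The growth-rate gap is 4.1% − 1% = 3.1 percentage points.
So the ratio between them halves every 70/3.1 ≈ 22.58 years.
A 5.1× gap takes log₂(5.1) ≈ 2.35 halvings to close: 2.35 × 22.58 ≈ 53 years.

53 years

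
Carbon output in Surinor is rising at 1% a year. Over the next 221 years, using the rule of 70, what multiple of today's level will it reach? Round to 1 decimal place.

Doubling time ≈ 70/1 = 70.00 years.
221 years / 70.00 ≈ 3.16 doublings → factor 2^3.16 ≈ 8.9.

roughly 8.9 times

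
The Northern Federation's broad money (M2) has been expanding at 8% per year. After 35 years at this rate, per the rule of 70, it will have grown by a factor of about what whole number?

roughly 16 times

At 8% one doubling takes ≈ 8.75 years; 35 years is 4 of them, so ×16.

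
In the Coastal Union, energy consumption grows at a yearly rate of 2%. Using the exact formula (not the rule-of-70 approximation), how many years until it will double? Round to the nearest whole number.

t = ln(2) / ln(1 + 0.02) = 0.6931 / 0.019803 ≈ 35.00.
≈ 35 years.

35 years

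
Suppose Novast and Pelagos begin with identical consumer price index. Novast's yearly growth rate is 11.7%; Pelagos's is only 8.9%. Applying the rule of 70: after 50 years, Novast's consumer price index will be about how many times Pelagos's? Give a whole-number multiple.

Only the 2.8-point difference matters.
70/2.8 ≈ 25.00 years per doubling of the ratio; 50 years gives 2.00 doublings, so ≈ 4×.

about 4 times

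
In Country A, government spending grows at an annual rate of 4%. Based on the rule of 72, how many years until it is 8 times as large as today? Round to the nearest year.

54 years

Doubling time ≈ 72/4 = 18.00 years.
8× is 3 doublings, so 3 × 18.00 ≈ 54 years.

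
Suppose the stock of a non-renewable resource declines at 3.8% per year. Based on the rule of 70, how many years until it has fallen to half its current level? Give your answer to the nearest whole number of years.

about 18 years

Falling at 3.8%, it halves about every 70/3.8 = 18.42 years.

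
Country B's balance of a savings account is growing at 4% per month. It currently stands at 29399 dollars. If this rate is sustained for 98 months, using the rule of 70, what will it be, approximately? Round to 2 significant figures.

Doubling time ≈ 70/4 = 17.50 months.
98 months is 98/17.50 ≈ 5.60 doublings, a factor of 2^5.60 ≈ 48.50.
29399 × 48.50 ≈ 1400000 dollars.

≈ 1400000 dollars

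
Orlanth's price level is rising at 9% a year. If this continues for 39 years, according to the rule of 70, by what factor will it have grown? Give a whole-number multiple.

roughly 32 times

70/9 ≈ 7.78 years per doubling.
39 years fits 5 doublings: 2^5 = 32.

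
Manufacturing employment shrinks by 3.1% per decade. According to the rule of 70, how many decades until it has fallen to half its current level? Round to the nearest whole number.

Falling at 3.1%, it halves about every 70/3.1 = 22.58 decades.

roughly 23 decades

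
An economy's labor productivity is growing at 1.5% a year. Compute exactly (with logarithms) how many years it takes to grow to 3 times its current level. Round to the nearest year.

74 years

t = ln(3) / ln(1 + 0.015) = 1.0986 / 0.014889 ≈ 73.79.
≈ 74 years.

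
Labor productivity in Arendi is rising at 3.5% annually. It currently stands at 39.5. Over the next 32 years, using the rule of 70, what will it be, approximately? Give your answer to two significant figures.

≈ 120

It doubles every 70/3.5 ≈ 20.00 years, so 32 years is 1.60 doublings.
2^1.60 ≈ 3.03; 39.5 × 3.03 ≈ 120.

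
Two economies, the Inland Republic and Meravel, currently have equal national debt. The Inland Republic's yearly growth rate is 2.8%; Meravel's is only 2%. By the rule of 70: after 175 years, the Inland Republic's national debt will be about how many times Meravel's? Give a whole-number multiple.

around 4 times

the Inland Republic pulls ahead at 0.8 pp per year, so the ratio doubles every 70/0.8 ≈ 87.50 years.
In 175 years that's 2.00 doublings: 2^2.00 ≈ 4.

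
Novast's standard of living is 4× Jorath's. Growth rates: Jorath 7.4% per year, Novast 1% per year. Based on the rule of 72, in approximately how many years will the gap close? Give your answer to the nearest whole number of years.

What matters is the difference: 6.4 pp.
Rule of 72 on the gap: the ratio halves every 72/6.4 ≈ 11.25 years.
A 4× gap closes after 2 halvings: 2 × 11.25 ≈ 23 years.

around 23 years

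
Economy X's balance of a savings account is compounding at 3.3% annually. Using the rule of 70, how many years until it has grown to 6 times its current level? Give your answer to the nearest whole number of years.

about 55 years

One doubling takes 70/3.3 = 21.21 years.
Reaching 6× takes log₂(6) ≈ 2.58 doublings.
2.58 × 21.21 ≈ 55 years.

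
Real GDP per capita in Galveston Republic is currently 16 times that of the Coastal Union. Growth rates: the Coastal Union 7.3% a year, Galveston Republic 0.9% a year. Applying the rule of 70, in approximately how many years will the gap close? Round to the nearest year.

The growth-rate gap is 7.3% − 0.9% = 6.4 percentage points.
So the ratio between them halves every 70/6.4 ≈ 10.94 years.
A 16 times gap closes after 4 halvings: 4 × 10.94 ≈ 44 years.

roughly 44 years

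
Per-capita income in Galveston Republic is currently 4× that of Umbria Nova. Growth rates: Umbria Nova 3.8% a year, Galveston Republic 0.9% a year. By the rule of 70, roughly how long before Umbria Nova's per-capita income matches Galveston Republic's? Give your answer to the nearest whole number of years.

≈ 48 years

Umbria Nova gains on Galveston Republic at 3.8% − 0.9% = 2.9 points a year.
At that relative rate the gap halves every 70/2.9 ≈ 24.14 years.
A 4× gap closes after 2 halvings: 2 × 24.14 ≈ 48 years.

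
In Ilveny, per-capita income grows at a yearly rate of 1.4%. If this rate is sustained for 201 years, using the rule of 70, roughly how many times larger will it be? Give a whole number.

At 1.4% one doubling takes ≈ 50.00 years; 201 years is 4 of them, so ×16.

approximately 16 times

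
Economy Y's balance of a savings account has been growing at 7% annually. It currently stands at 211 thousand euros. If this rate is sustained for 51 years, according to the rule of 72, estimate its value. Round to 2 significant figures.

roughly 6600 thousand euros

It doubles every 72/7 ≈ 10.29 years, so 51 years is 4.96 doublings.
2^4.96 ≈ 31.12; 211 × 31.12 ≈ 6600 thousand euros.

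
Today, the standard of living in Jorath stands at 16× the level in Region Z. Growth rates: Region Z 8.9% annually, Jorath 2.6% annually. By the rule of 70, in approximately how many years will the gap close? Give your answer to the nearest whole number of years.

≈ 44 years

Region Z gains on Jorath at 8.9% − 2.6% = 6.3 points a year.
At that relative rate the gap halves every 70/6.3 ≈ 11.11 years.
A 16× gap closes after 4 halvings: 4 × 11.11 ≈ 44 years.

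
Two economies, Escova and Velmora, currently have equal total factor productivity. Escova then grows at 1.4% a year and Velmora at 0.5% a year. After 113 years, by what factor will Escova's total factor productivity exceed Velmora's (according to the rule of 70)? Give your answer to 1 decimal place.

around 2.7 times

Escova pulls ahead at 0.9 pp per year, so the ratio doubles every 70/0.9 ≈ 77.78 years.
In 113 years that's 1.45 doublings: 2^1.45 ≈ 2.7.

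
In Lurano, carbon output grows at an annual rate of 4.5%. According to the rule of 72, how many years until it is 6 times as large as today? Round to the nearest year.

Doubling time ≈ 72/4.5 = 16.00 years.
Reaching 6× takes log₂(6) ≈ 2.58 doublings.
2.58 × 16.00 ≈ 41 years.

roughly 41 years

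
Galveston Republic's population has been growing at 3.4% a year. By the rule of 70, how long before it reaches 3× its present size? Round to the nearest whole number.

about 33 years

Doubling time ≈ 70/3.4 = 20.59 years.
Reaching 3× takes log₂(3) ≈ 1.58 doublings.
1.58 × 20.59 ≈ 33 years.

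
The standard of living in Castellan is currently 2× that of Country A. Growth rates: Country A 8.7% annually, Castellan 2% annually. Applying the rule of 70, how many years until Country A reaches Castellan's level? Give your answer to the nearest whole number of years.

about 10 years

What matters is the difference: 6.7 pp.
Rule of 70 on the gap: the ratio halves every 70/6.7 ≈ 10.45 years.
A 2× gap closes after 1 halving: 1 × 10.45 ≈ 10 years.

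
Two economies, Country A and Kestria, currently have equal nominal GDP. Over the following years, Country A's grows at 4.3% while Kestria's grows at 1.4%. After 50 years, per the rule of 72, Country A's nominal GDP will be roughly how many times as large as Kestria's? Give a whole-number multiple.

Only the 2.9-point difference matters.
72/2.9 ≈ 24.83 years per doubling of the ratio; 50 years gives 2.01 doublings, so ≈ 4×.

around 4 times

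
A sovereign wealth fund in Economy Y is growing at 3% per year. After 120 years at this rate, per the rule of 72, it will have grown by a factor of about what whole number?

Doubling time ≈ 72/3 = 24.00 years.
120/24.00 ≈ 5 doublings, so about 2^5 = 32×.

approximately 32 times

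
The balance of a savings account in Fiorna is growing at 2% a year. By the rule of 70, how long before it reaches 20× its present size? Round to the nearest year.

One doubling takes 70/2 = 35.00 years.
Reaching 20× takes log₂(20) ≈ 4.32 doublings.
4.32 × 35.00 ≈ 151 years.

around 151 years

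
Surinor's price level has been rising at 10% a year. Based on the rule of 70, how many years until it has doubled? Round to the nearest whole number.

about 7 years

At 10%, doubling takes about 70/10 = 7.00 years.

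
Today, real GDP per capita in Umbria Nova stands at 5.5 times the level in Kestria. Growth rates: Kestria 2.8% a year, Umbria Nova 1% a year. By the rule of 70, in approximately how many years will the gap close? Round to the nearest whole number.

≈ 96 years

What matters is the difference: 1.8 pp.
Rule of 70 on the gap: the ratio halves every 70/1.8 ≈ 38.89 years.
A 5.5 times gap takes log₂(5.5) ≈ 2.46 halvings to close: 2.46 × 38.89 ≈ 96 years.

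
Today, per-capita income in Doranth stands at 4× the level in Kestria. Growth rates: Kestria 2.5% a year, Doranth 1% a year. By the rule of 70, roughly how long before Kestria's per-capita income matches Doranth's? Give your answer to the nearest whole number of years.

Kestria gains on Doranth at 2.5% − 1% = 1.5 points a year.
At that relative rate the gap halves every 70/1.5 ≈ 46.67 years.
A 4× gap closes after 2 halvings: 2 × 46.67 ≈ 93 years.

around 93 years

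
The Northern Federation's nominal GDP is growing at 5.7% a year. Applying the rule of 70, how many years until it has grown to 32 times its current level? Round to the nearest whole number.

≈ 61 years

Doubling time ≈ 70/5.7 = 12.28 years.
32 = 2^5, so 5 doublings → 61 years.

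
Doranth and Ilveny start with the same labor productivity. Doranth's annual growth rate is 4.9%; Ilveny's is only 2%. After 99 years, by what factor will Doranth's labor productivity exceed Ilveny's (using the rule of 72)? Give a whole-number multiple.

Doranth pulls ahead at 2.9 pp per year, so the ratio doubles every 72/2.9 ≈ 24.83 years.
In 99 years that's 3.99 doublings: 2^3.99 ≈ 16.

around 16 times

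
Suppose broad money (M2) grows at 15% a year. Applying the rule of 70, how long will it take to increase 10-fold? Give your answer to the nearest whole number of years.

One doubling takes 70/15 = 4.67 years.
10× is log₂ 10 ≈ 3.32 doublings, so ≈ 3.32 × 4.67 = 16 years.

around 16 years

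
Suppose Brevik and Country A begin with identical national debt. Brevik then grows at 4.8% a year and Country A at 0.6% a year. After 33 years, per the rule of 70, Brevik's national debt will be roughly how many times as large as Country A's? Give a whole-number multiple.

Rate gap = 4.8% − 0.6% = 4.2 points.
The ratio doubles every 70/4.2 ≈ 16.67 years.
33/16.67 ≈ 1.98 doublings → ratio ≈ 2^1.98 ≈ 4.

around 4 times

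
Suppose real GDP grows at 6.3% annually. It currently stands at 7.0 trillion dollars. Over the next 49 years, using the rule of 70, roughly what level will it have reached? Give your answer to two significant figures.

approximately 150 trillion dollars

Doubling time ≈ 70/6.3 = 11.11 years.
49 years is 49/11.11 ≈ 4.41 doublings, a factor of 2^4.41 ≈ 21.26.
7.0 × 21.26 ≈ 150 trillion dollars.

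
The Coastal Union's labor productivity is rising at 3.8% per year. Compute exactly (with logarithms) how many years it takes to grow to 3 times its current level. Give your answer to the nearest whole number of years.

29 years

t = ln(3) / ln(1 + 0.038) = 1.0986 / 0.037296 ≈ 29.46.
≈ 29 years.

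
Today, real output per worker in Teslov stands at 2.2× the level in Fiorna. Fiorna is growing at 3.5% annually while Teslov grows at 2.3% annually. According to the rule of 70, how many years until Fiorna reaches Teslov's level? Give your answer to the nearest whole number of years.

The growth-rate gap is 3.5% − 2.3% = 1.2 percentage points.
So the ratio between them halves every 70/1.2 ≈ 58.33 years.
A 2.2× gap takes log₂(2.2) ≈ 1.14 halvings to close: 1.14 × 58.33 ≈ 66 years.

around 66 years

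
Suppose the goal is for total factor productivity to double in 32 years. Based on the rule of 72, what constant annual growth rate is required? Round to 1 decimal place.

2.3% a year

72 / 32 ≈ 2.25, so about 2.3% a year.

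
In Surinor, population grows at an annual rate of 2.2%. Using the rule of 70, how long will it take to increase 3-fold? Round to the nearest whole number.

≈ 50 years

At 2.2% it doubles every 70/2.2 ≈ 31.82 years.
Reaching 3× takes log₂(3) ≈ 1.58 doublings.
1.58 × 31.82 ≈ 50 years.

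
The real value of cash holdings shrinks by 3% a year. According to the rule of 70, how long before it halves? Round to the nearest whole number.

roughly 23 years

Falling at 3%, it halves about every 70/3 = 23.33 years.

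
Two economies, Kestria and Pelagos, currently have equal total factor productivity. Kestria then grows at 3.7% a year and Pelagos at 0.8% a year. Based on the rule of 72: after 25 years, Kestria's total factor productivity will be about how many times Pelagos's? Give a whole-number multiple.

around 2 times

Only the 2.9-point difference matters.
72/2.9 ≈ 24.83 years per doubling of the ratio; 25 years gives 1.01 doublings, so ≈ 2×.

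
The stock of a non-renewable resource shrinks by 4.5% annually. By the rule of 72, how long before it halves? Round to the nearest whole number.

≈ 16 years

Falling at 4.5%, it halves about every 72/4.5 = 16.00 years.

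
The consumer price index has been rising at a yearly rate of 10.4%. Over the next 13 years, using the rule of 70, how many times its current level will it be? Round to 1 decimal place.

Doubling time ≈ 70/10.4 = 6.73 years.
13 years / 6.73 ≈ 1.93 doublings → factor 2^1.93 ≈ 3.8.

roughly 3.8 times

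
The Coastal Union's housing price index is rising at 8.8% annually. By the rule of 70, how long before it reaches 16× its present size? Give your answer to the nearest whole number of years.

around 32 years

Doubling time ≈ 70/8.8 = 7.95 years.
16 = 2^4, so 4 doublings → 32 years.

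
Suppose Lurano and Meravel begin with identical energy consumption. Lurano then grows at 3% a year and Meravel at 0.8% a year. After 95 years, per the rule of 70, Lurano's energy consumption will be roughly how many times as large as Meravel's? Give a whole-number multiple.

about 8 times

Only the 2.2-point difference matters.
70/2.2 ≈ 31.82 years per doubling of the ratio; 95 years gives 2.99 doublings, so ≈ 8×.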